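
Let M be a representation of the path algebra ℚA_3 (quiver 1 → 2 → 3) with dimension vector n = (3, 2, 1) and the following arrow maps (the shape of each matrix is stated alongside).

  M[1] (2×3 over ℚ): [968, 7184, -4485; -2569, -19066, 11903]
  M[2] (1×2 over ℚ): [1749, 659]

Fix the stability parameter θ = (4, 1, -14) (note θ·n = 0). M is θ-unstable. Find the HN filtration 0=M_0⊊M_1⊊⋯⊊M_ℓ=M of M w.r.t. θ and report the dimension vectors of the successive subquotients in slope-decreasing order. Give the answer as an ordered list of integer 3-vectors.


Via rank(M_{q-1}∘⋯∘M_p): M ≅ I[1,1], I[1,2], I[1,3].
μ_θ-semistable layers: μ^(1)=4; μ^(2)=5/2; μ^(3)=-3

((1, 0, 0); (1, 1, 0); (1, 1, 1))


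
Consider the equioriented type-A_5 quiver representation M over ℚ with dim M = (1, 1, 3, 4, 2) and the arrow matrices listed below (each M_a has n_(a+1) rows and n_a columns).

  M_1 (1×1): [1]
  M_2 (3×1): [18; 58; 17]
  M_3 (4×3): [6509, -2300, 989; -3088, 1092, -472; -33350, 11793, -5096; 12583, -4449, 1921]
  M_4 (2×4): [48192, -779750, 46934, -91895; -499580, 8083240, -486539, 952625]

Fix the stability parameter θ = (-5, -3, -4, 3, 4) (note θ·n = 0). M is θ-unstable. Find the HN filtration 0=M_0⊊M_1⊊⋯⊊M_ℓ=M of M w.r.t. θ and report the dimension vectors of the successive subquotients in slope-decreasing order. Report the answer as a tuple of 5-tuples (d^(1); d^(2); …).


Via rank(M_{q-1}∘⋯∘M_p): M ≅ I[1,5], I[3,3], I[3,5], I[4,4]^2.
μ_θ-semistable layers: μ^(1)=4; μ^(2)=3; μ^(3)=-7/2; μ^(4)=-4; μ^(5)=-5

((0, 0, 0, 0, 2); (0, 0, 0, 4, 0); (0, 1, 1, 0, 0); (0, 0, 2, 0, 0); (1, 0, 0, 0, 0))


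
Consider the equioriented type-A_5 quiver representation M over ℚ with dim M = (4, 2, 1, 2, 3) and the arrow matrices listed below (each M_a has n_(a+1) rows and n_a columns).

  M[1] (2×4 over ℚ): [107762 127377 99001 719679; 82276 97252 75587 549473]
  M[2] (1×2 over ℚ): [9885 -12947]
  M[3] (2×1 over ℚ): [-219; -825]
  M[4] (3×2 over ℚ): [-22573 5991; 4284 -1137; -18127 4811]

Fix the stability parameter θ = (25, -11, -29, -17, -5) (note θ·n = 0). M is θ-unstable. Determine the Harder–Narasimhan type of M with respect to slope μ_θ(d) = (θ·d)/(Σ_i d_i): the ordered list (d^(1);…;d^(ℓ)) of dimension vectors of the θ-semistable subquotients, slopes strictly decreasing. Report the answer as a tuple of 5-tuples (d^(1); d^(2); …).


Barcode: M ≅ I[1,1]^2, I[1,2], I[1,5], I[4,5], I[5,5]. HN layers by μ_θ (5 steps, strictly decreasing):
  μ^(1)=25; μ^(2)=7; μ^(3)=-5; μ^(4)=-8; μ^(5)=-17

((2, 0, 0, 0, 0); (1, 1, 0, 0, 0); (0, 0, 0, 0, 3); (1, 1, 1, 1, 0); (0, 0, 0, 1, 0))


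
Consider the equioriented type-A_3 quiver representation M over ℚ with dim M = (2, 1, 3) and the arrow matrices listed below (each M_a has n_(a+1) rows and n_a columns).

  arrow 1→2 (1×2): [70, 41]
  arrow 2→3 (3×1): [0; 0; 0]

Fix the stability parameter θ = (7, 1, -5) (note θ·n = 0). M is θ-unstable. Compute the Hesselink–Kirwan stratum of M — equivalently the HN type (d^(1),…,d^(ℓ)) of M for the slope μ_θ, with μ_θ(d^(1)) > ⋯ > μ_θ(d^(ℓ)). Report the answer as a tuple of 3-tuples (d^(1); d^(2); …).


Via rank(M_{q-1}∘⋯∘M_p): M ≅ I[1,1], I[1,2], I[3,3]^3.
μ_θ-semistable layers: μ^(1)=7; μ^(2)=4; μ^(3)=-5

((1, 0, 0); (1, 1, 0); (0, 0, 3))


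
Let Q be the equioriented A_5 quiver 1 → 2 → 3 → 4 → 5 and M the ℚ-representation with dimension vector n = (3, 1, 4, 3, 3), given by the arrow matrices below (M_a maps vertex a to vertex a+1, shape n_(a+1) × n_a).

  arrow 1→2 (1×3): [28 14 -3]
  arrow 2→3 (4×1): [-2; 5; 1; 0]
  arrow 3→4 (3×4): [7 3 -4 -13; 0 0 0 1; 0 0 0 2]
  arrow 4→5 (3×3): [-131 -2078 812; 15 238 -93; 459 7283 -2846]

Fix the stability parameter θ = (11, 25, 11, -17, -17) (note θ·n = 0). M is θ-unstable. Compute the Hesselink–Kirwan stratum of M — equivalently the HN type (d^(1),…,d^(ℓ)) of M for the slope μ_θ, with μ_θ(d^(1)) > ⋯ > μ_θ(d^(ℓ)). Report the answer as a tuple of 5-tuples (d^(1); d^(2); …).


Barcode: M ≅ I[1,1]^2, I[1,5], I[3,3]^2, I[3,5], I[4,5]. HN layers by μ_θ (4 steps, strictly decreasing):
  μ^(1)=11; μ^(2)=13/5; μ^(3)=-23/3; μ^(4)=-17

((2, 0, 2, 0, 0); (1, 1, 1, 1, 1); (0, 0, 1, 1, 1); (0, 0, 0, 1, 1))


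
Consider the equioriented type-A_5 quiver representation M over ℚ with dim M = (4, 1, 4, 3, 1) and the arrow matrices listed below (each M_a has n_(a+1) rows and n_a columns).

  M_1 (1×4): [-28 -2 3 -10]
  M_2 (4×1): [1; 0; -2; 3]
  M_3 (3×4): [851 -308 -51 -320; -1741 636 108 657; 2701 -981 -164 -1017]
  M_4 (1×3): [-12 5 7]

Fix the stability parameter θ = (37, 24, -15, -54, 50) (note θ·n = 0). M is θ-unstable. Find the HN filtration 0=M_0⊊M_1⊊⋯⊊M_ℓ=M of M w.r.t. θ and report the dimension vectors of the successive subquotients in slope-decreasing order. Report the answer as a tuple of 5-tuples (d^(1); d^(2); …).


Barcode: M ≅ I[1,1]^3, I[1,4], I[3,3], I[3,4], I[3,5]. HN layers by μ_θ (5 steps, strictly decreasing):
  μ^(1)=50; μ^(2)=37; μ^(3)=-2; μ^(4)=-15; μ^(5)=-69/2

((0, 0, 0, 0, 1); (3, 0, 0, 0, 0); (1, 1, 1, 1, 0); (0, 0, 1, 0, 0); (0, 0, 2, 2, 0))


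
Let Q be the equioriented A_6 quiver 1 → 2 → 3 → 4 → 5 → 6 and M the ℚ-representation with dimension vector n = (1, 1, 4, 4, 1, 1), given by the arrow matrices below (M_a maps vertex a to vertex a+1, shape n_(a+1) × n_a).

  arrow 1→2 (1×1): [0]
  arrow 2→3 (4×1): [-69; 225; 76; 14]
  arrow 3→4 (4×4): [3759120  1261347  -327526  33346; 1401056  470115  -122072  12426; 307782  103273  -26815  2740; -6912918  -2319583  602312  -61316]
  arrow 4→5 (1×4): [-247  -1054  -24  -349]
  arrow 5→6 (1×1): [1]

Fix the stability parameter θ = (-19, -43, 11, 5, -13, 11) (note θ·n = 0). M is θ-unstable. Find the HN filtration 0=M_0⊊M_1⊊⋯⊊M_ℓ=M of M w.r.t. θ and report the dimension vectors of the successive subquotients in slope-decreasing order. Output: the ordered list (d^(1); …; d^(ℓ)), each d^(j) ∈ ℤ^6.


Via rank(M_{q-1}∘⋯∘M_p): M ≅ I[1,1], I[2,6], I[3,3], I[3,4]^2, I[4,4].
μ_θ-semistable layers: μ^(1)=11; μ^(2)=8; μ^(3)=5; μ^(4)=1; μ^(5)=-19; μ^(6)=-43

((0, 0, 1, 0, 0, 1); (0, 0, 2, 2, 0, 0); (0, 0, 0, 1, 0, 0); (0, 0, 1, 1, 1, 0); (1, 0, 0, 0, 0, 0); (0, 1, 0, 0, 0, 0))


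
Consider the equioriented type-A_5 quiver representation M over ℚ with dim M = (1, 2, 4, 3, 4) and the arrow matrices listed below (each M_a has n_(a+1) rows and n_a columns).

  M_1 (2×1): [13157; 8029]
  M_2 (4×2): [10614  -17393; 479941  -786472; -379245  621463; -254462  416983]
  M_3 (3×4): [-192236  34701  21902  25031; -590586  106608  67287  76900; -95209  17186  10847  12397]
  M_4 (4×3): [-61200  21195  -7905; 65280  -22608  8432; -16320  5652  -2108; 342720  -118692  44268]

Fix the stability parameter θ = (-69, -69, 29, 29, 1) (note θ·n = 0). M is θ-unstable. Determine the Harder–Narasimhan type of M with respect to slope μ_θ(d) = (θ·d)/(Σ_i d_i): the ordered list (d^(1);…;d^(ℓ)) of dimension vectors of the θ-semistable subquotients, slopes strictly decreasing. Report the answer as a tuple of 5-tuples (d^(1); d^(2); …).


Interval decomposition of M: I[1,3], I[2,4], I[3,4], I[3,5], I[5,5]^3.
HN type (ℓ=4): μ^(1)=29; μ^(2)=59/3; μ^(3)=1; μ^(4)=-69

((0, 0, 3, 2, 0); (0, 0, 1, 1, 1); (0, 0, 0, 0, 3); (1, 2, 0, 0, 0))


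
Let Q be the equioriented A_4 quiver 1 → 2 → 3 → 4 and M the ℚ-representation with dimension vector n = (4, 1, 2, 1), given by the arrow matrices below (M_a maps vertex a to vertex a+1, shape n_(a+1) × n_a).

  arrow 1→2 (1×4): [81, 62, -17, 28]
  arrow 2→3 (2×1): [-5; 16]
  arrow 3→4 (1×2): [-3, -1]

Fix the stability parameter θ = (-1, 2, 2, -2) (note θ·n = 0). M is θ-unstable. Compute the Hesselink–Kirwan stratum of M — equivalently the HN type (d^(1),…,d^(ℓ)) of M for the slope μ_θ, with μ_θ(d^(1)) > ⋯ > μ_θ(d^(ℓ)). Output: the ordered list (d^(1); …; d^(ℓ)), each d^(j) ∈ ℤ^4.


Via rank(M_{q-1}∘⋯∘M_p): M ≅ I[1,1]^3, I[1,4], I[3,3].
μ_θ-semistable layers: μ^(1)=2; μ^(2)=2/3; μ^(3)=-1

((0, 0, 1, 0); (0, 1, 1, 1); (4, 0, 0, 0))


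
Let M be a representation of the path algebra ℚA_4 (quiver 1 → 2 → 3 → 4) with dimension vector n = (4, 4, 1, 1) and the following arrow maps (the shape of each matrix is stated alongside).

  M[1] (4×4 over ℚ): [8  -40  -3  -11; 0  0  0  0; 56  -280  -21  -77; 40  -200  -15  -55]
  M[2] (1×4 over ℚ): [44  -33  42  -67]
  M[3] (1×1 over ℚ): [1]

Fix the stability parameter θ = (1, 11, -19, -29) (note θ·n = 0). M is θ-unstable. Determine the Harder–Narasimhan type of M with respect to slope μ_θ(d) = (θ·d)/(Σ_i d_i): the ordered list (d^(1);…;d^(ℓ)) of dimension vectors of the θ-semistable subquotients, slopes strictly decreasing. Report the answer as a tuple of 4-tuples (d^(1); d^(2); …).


Interval decomposition of M: I[1,1]^3, I[1,4], I[2,2]^3.
HN type (ℓ=3): μ^(1)=11; μ^(2)=1; μ^(3)=-9

((0, 3, 0, 0); (3, 0, 0, 0); (1, 1, 1, 1))


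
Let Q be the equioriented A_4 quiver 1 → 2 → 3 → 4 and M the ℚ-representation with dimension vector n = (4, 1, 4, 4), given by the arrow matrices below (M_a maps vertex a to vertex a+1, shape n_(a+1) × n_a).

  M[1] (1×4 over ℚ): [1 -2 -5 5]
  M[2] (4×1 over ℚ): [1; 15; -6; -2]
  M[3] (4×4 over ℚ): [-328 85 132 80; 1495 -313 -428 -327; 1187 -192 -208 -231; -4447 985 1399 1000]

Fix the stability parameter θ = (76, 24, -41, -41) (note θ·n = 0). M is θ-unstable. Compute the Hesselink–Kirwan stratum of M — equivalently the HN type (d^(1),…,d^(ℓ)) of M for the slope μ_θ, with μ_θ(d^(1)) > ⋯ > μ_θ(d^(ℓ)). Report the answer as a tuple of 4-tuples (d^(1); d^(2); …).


Barcode: M ≅ I[1,1]^3, I[1,4], I[3,4]^3. HN layers by μ_θ (3 steps, strictly decreasing):
  μ^(1)=76; μ^(2)=9/2; μ^(3)=-41

((3, 0, 0, 0); (1, 1, 1, 1); (0, 0, 3, 3))


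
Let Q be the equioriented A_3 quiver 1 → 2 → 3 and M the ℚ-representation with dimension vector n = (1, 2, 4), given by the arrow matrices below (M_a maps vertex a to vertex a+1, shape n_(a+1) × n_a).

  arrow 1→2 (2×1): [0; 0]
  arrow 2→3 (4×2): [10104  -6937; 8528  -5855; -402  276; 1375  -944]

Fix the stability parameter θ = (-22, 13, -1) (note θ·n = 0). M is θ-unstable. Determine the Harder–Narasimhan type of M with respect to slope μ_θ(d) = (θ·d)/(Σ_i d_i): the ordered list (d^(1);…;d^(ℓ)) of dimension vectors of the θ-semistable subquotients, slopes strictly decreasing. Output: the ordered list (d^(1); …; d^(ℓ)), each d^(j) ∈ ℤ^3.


Interval decomposition of M: I[1,1], I[2,3]^2, I[3,3]^2.
HN type (ℓ=3): μ^(1)=6; μ^(2)=-1; μ^(3)=-22

((0, 2, 2); (0, 0, 2); (1, 0, 0))


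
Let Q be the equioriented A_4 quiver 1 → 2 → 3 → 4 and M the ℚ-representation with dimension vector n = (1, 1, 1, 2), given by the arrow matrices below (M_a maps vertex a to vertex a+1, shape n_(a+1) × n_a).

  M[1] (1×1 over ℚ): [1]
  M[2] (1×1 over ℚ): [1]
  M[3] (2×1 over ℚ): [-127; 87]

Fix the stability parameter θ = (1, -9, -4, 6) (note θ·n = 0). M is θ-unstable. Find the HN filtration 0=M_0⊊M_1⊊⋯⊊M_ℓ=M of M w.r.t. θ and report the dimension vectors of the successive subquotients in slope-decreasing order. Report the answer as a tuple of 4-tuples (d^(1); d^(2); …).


Via rank(M_{q-1}∘⋯∘M_p): M ≅ I[1,4], I[4,4].
μ_θ-semistable layers: μ^(1)=6; μ^(2)=-4

((0, 0, 0, 2); (1, 1, 1, 0))


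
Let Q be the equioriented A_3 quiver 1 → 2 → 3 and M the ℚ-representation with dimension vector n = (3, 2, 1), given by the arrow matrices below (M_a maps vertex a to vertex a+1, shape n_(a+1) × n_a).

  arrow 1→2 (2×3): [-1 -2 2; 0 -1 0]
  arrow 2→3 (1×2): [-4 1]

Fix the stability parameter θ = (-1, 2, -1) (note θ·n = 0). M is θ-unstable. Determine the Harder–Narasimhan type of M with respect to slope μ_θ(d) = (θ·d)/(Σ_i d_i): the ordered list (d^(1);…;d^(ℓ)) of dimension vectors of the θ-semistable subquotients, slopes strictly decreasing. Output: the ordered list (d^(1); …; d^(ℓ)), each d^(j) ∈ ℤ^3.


Interval decomposition of M: I[1,1], I[1,2], I[1,3].
HN type (ℓ=3): μ^(1)=2; μ^(2)=1/2; μ^(3)=-1

((0, 1, 0); (0, 1, 1); (3, 0, 0))


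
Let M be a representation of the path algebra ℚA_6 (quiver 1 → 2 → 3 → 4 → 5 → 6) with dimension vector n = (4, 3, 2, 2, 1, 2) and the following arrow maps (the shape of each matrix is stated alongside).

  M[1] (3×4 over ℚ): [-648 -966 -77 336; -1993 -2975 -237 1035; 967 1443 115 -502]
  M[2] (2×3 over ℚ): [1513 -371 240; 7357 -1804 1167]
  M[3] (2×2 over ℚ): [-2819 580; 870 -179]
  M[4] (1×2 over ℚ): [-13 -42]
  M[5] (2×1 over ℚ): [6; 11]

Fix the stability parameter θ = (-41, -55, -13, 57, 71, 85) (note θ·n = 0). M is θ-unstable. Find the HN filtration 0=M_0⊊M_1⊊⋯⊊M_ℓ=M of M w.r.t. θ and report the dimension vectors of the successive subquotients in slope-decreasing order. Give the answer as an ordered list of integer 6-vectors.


Barcode: M ≅ I[1,1], I[1,2], I[1,4], I[1,6], I[6,6]. HN layers by μ_θ (6 steps, strictly decreasing):
  μ^(1)=85; μ^(2)=71; μ^(3)=57; μ^(4)=-13; μ^(5)=-41; μ^(6)=-48

((0, 0, 0, 0, 0, 2); (0, 0, 0, 0, 1, 0); (0, 0, 0, 2, 0, 0); (0, 0, 2, 0, 0, 0); (1, 0, 0, 0, 0, 0); (3, 3, 0, 0, 0, 0))


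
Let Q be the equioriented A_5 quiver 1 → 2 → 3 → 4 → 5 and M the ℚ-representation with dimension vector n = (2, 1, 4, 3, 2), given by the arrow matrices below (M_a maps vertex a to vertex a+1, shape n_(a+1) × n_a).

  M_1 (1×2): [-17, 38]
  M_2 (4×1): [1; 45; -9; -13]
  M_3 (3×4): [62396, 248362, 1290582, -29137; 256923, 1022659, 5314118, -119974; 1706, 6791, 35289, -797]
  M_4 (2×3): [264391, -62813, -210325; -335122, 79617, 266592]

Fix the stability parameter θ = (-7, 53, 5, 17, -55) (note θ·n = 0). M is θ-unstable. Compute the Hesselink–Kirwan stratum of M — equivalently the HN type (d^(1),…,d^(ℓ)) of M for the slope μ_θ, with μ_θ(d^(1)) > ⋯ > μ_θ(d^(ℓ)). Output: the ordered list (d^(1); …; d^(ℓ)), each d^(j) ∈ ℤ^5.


Via rank(M_{q-1}∘⋯∘M_p): M ≅ I[1,1], I[1,4], I[3,3], I[3,5]^2.
μ_θ-semistable layers: μ^(1)=25; μ^(2)=5; μ^(3)=-7; μ^(4)=-11

((0, 1, 1, 1, 0); (0, 0, 1, 0, 0); (2, 0, 0, 0, 0); (0, 0, 2, 2, 2))


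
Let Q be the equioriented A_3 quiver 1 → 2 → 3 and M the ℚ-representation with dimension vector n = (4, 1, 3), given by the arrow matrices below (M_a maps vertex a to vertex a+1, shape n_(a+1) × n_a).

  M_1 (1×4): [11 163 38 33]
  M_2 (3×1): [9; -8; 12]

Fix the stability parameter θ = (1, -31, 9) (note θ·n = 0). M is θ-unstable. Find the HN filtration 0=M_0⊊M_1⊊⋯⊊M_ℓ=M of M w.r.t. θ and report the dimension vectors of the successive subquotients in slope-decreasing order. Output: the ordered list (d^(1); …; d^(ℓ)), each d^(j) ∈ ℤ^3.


Via rank(M_{q-1}∘⋯∘M_p): M ≅ I[1,1]^3, I[1,3], I[3,3]^2.
μ_θ-semistable layers: μ^(1)=9; μ^(2)=1; μ^(3)=-15

((0, 0, 3); (3, 0, 0); (1, 1, 0))


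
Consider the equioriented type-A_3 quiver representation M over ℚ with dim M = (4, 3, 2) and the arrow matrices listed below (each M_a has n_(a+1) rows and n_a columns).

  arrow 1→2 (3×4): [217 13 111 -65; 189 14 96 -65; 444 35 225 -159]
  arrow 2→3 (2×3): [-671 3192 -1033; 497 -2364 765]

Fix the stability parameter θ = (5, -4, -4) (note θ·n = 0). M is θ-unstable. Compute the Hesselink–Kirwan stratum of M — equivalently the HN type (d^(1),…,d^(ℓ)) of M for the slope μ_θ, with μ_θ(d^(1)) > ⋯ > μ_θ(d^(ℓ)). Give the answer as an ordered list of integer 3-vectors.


Interval decomposition of M: I[1,1], I[1,2], I[1,3]^2.
HN type (ℓ=3): μ^(1)=5; μ^(2)=1/2; μ^(3)=-1

((1, 0, 0); (1, 1, 0); (2, 2, 2))


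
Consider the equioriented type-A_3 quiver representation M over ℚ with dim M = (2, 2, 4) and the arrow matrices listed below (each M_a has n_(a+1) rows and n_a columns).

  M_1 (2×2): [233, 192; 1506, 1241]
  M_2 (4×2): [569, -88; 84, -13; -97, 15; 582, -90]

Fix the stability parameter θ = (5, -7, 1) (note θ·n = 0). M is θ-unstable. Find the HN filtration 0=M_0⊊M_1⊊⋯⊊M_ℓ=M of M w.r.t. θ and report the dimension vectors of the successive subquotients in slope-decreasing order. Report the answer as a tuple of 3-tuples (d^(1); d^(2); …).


Barcode: M ≅ I[1,3]^2, I[3,3]^2. HN layers by μ_θ (2 steps, strictly decreasing):
  μ^(1)=1; μ^(2)=-1

((0, 0, 4); (2, 2, 0))


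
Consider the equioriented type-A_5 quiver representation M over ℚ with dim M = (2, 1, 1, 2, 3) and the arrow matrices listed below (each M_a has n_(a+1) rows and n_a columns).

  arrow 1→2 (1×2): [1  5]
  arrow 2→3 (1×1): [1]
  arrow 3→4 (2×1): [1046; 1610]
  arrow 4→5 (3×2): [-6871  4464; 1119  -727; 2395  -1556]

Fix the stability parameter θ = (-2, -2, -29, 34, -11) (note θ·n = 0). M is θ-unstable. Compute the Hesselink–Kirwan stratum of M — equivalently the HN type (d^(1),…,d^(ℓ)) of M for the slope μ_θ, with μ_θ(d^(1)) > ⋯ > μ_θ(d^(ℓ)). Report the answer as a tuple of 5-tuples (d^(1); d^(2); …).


Barcode: M ≅ I[1,1], I[1,5], I[4,5], I[5,5]. HN layers by μ_θ (3 steps, strictly decreasing):
  μ^(1)=23/2; μ^(2)=-2; μ^(3)=-11

((0, 0, 0, 2, 2); (1, 0, 0, 0, 0); (1, 1, 1, 0, 1))


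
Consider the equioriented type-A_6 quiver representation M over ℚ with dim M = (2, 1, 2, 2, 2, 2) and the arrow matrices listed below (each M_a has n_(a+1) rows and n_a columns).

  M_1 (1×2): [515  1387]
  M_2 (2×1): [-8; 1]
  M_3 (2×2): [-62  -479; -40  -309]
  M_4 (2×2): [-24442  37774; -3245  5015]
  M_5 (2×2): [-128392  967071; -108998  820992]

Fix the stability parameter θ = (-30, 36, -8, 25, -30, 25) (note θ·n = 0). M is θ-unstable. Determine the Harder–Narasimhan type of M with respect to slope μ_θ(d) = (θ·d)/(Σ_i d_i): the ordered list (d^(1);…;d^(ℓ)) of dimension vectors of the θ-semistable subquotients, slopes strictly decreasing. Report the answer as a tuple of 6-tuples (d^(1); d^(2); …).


Interval decomposition of M: I[1,1], I[1,4], I[3,6], I[5,6].
HN type (ℓ=5): μ^(1)=25; μ^(2)=14; μ^(3)=-5/2; μ^(4)=-8; μ^(5)=-30

((0, 0, 0, 1, 0, 2); (0, 1, 1, 0, 0, 0); (0, 0, 0, 1, 1, 0); (0, 0, 1, 0, 0, 0); (2, 0, 0, 0, 1, 0))


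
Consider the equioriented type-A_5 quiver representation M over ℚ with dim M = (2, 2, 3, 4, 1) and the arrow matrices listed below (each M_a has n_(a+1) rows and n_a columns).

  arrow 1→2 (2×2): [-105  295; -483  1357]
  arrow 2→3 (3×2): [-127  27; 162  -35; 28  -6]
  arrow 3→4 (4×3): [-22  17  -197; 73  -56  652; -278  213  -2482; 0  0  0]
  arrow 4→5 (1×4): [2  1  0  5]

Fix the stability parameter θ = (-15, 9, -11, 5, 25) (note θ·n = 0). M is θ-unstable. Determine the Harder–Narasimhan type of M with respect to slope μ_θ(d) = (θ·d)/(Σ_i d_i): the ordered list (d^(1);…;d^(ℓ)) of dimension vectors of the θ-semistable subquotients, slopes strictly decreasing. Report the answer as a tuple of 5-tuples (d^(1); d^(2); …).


Via rank(M_{q-1}∘⋯∘M_p): M ≅ I[1,1], I[1,4], I[2,5], I[3,4], I[4,4].
μ_θ-semistable layers: μ^(1)=25; μ^(2)=5; μ^(3)=-1; μ^(4)=-11; μ^(5)=-15

((0, 0, 0, 0, 1); (0, 0, 0, 4, 0); (0, 2, 2, 0, 0); (0, 0, 1, 0, 0); (2, 0, 0, 0, 0))


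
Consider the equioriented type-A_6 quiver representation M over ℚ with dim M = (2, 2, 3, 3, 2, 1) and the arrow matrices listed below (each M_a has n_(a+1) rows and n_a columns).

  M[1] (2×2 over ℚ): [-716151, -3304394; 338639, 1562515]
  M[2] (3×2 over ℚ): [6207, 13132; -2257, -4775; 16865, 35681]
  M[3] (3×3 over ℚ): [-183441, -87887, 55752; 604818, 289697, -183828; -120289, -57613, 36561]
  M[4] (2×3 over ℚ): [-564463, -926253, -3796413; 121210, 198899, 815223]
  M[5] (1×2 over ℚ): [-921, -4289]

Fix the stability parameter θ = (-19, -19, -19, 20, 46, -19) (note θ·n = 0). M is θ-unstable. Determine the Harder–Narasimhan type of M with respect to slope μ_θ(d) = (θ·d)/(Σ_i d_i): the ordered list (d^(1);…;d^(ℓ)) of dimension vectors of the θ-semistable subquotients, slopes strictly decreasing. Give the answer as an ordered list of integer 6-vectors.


Barcode: M ≅ I[1,4], I[1,6], I[3,5]. HN layers by μ_θ (4 steps, strictly decreasing):
  μ^(1)=46; μ^(2)=20; μ^(3)=47/3; μ^(4)=-19

((0, 0, 0, 0, 1, 0); (0, 0, 0, 2, 0, 0); (0, 0, 0, 1, 1, 1); (2, 2, 3, 0, 0, 0))


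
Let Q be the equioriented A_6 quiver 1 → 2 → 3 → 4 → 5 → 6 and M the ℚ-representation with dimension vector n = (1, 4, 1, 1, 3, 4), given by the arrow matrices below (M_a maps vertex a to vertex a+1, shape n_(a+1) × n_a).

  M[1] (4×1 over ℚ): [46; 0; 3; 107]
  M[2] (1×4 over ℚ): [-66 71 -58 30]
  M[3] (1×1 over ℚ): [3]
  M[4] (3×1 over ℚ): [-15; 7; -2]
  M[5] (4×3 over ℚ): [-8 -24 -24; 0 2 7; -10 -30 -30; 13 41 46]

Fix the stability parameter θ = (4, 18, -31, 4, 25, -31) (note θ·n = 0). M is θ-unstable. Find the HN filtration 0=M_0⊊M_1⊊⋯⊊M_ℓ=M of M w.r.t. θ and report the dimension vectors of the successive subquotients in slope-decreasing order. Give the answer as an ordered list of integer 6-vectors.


Barcode: M ≅ I[1,2], I[2,2]^2, I[2,5], I[5,6]^2, I[6,6]^2. HN layers by μ_θ (6 steps, strictly decreasing):
  μ^(1)=25; μ^(2)=18; μ^(3)=4; μ^(4)=-3; μ^(5)=-13/2; μ^(6)=-31

((0, 0, 0, 0, 1, 0); (0, 3, 0, 0, 0, 0); (1, 0, 0, 1, 0, 0); (0, 0, 0, 0, 2, 2); (0, 1, 1, 0, 0, 0); (0, 0, 0, 0, 0, 2))


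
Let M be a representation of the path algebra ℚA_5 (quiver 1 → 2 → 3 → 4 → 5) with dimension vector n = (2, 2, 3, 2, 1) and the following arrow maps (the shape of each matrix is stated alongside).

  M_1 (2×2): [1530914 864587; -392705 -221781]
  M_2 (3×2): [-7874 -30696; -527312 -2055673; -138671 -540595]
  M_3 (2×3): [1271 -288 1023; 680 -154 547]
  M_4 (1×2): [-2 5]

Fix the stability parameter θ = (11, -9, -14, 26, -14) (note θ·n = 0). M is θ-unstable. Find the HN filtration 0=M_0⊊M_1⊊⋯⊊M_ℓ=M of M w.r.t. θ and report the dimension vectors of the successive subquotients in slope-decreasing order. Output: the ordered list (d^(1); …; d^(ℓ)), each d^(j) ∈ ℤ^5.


Via rank(M_{q-1}∘⋯∘M_p): M ≅ I[1,3], I[1,5], I[3,4].
μ_θ-semistable layers: μ^(1)=26; μ^(2)=6; μ^(3)=-4; μ^(4)=-14

((0, 0, 0, 1, 0); (0, 0, 0, 1, 1); (2, 2, 2, 0, 0); (0, 0, 1, 0, 0))


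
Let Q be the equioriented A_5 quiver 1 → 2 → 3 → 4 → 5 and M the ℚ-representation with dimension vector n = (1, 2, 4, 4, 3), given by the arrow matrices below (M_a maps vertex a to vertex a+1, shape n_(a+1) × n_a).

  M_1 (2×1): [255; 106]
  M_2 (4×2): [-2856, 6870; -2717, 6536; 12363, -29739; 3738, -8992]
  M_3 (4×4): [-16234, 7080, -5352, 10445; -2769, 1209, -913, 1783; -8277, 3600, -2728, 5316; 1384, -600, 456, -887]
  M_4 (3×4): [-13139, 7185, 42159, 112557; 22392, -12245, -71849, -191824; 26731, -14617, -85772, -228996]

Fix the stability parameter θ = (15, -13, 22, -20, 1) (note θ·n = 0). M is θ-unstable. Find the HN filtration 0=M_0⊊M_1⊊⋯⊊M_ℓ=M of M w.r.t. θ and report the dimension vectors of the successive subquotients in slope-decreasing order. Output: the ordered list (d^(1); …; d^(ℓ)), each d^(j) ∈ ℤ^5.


Via rank(M_{q-1}∘⋯∘M_p): M ≅ I[1,5], I[2,5], I[3,3], I[3,5], I[4,4].
μ_θ-semistable layers: μ^(1)=22; μ^(2)=1; μ^(3)=-13; μ^(4)=-20

((0, 0, 1, 0, 0); (1, 1, 3, 3, 3); (0, 1, 0, 0, 0); (0, 0, 0, 1, 0))


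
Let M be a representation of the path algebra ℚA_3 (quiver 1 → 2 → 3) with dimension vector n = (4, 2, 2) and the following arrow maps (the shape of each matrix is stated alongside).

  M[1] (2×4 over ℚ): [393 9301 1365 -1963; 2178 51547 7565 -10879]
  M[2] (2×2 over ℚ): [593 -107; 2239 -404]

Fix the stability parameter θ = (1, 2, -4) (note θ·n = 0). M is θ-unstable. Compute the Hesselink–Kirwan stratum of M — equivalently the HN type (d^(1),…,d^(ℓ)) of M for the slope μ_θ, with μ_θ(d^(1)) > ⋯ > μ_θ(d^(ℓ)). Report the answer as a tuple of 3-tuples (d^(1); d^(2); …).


Interval decomposition of M: I[1,1]^2, I[1,3]^2.
HN type (ℓ=2): μ^(1)=1; μ^(2)=-1/3

((2, 0, 0); (2, 2, 2))


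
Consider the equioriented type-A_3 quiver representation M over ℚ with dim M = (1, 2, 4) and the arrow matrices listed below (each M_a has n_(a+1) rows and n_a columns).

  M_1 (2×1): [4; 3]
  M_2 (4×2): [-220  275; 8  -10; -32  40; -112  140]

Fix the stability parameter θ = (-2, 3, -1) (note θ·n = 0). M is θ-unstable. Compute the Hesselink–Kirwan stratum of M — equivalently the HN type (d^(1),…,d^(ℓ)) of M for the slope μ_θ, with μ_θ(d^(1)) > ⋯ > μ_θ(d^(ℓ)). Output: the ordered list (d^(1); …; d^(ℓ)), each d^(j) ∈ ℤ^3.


Barcode: M ≅ I[1,3], I[2,2], I[3,3]^3. HN layers by μ_θ (4 steps, strictly decreasing):
  μ^(1)=3; μ^(2)=1; μ^(3)=-1; μ^(4)=-2

((0, 1, 0); (0, 1, 1); (0, 0, 3); (1, 0, 0))


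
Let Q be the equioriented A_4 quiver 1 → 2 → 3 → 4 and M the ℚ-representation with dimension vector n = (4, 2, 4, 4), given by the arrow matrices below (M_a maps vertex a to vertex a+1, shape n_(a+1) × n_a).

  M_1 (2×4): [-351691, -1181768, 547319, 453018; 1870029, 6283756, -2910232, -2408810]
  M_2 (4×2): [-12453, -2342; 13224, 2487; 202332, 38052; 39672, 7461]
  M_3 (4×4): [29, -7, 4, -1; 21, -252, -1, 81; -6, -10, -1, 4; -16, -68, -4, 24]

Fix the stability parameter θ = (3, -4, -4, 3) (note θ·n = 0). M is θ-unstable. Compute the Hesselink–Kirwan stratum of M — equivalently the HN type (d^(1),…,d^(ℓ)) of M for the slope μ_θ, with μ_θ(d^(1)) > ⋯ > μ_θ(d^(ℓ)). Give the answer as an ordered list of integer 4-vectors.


Barcode: M ≅ I[1,1]^2, I[1,4]^2, I[3,3], I[3,4], I[4,4]. HN layers by μ_θ (3 steps, strictly decreasing):
  μ^(1)=3; μ^(2)=-5/3; μ^(3)=-4

((2, 0, 0, 4); (2, 2, 2, 0); (0, 0, 2, 0))


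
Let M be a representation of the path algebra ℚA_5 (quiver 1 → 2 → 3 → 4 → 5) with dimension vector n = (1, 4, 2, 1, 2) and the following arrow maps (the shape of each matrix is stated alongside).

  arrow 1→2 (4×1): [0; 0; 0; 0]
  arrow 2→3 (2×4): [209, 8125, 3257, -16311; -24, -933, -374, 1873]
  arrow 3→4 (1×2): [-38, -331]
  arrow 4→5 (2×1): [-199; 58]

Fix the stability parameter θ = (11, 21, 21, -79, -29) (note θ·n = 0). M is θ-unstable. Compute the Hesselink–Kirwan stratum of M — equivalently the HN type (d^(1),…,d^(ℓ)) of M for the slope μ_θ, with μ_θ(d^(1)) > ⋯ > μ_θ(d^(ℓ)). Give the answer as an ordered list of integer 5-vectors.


Via rank(M_{q-1}∘⋯∘M_p): M ≅ I[1,1], I[2,2]^2, I[2,3], I[2,5], I[5,5].
μ_θ-semistable layers: μ^(1)=21; μ^(2)=11; μ^(3)=-33/2; μ^(4)=-29

((0, 3, 1, 0, 0); (1, 0, 0, 0, 0); (0, 1, 1, 1, 1); (0, 0, 0, 0, 1))


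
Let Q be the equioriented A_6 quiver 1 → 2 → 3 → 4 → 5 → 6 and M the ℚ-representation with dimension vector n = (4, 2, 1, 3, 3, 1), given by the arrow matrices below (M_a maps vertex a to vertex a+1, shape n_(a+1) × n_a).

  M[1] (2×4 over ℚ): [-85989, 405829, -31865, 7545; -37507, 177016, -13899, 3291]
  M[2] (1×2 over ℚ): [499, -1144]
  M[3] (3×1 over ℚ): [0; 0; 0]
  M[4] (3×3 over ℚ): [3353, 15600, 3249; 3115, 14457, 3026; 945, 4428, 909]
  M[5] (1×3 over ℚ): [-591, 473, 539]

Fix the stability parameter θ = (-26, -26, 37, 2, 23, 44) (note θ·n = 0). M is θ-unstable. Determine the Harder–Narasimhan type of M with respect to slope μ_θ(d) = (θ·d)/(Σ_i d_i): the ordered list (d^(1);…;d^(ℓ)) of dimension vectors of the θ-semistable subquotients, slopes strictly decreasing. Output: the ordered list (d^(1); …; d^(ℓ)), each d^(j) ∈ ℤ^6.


Via rank(M_{q-1}∘⋯∘M_p): M ≅ I[1,1]^2, I[1,2], I[1,3], I[4,4], I[4,5], I[4,6], I[5,5].
μ_θ-semistable layers: μ^(1)=44; μ^(2)=37; μ^(3)=23; μ^(4)=2; μ^(5)=-26

((0, 0, 0, 0, 0, 1); (0, 0, 1, 0, 0, 0); (0, 0, 0, 0, 3, 0); (0, 0, 0, 3, 0, 0); (4, 2, 0, 0, 0, 0))


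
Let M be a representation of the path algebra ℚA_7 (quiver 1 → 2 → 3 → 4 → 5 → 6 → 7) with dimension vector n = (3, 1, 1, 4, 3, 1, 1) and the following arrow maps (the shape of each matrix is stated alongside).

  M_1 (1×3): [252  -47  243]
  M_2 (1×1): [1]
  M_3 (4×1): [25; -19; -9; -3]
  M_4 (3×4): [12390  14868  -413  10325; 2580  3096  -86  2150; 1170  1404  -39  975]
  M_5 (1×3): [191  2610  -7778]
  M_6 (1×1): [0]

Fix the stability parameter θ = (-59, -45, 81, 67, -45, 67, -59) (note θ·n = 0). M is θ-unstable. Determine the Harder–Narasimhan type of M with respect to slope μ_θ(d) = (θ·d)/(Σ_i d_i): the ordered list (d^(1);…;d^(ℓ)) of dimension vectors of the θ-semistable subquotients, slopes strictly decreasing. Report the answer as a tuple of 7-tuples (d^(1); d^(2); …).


Barcode: M ≅ I[1,1]^2, I[1,4], I[4,4]^2, I[4,6], I[5,5]^2, I[7,7]. HN layers by μ_θ (5 steps, strictly decreasing):
  μ^(1)=74; μ^(2)=67; μ^(3)=11; μ^(4)=-45; μ^(5)=-59

((0, 0, 1, 1, 0, 0, 0); (0, 0, 0, 2, 0, 1, 0); (0, 0, 0, 1, 1, 0, 0); (0, 1, 0, 0, 2, 0, 0); (3, 0, 0, 0, 0, 0, 1))


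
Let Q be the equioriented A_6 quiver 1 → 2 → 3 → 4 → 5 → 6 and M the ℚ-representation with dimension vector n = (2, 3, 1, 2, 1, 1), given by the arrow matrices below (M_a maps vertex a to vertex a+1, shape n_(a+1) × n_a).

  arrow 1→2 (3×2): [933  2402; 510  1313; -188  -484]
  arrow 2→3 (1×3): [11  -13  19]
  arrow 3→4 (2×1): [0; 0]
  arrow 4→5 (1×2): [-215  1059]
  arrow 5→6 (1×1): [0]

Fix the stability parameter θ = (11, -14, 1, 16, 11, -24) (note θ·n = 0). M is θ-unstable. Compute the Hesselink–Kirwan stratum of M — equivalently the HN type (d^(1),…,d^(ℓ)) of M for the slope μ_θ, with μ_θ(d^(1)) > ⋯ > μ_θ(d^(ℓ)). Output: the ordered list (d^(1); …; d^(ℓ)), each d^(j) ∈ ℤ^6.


Interval decomposition of M: I[1,2], I[1,3], I[2,2], I[4,4], I[4,5], I[6,6].
HN type (ℓ=6): μ^(1)=16; μ^(2)=27/2; μ^(3)=1; μ^(4)=-3/2; μ^(5)=-14; μ^(6)=-24

((0, 0, 0, 1, 0, 0); (0, 0, 0, 1, 1, 0); (0, 0, 1, 0, 0, 0); (2, 2, 0, 0, 0, 0); (0, 1, 0, 0, 0, 0); (0, 0, 0, 0, 0, 1))


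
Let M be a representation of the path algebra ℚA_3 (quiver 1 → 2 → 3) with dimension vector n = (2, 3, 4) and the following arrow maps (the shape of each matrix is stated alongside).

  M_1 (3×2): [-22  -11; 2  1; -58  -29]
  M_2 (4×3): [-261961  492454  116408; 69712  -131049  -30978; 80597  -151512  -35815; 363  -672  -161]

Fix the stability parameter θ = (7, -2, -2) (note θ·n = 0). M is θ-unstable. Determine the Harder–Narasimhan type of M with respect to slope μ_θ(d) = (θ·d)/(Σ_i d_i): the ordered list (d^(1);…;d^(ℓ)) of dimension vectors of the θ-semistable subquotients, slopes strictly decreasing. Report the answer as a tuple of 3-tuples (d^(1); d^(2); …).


Via rank(M_{q-1}∘⋯∘M_p): M ≅ I[1,1], I[1,3], I[2,3]^2, I[3,3].
μ_θ-semistable layers: μ^(1)=7; μ^(2)=1; μ^(3)=-2

((1, 0, 0); (1, 1, 1); (0, 2, 3))


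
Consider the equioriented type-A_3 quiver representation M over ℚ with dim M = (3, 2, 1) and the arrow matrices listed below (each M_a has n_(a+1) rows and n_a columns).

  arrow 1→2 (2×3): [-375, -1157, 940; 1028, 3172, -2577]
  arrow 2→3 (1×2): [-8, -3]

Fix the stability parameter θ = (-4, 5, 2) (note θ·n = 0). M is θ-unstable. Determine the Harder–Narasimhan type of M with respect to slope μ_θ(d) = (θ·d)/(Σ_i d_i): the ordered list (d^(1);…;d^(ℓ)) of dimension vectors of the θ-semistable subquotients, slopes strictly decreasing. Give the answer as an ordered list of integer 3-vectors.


Interval decomposition of M: I[1,1], I[1,2], I[1,3].
HN type (ℓ=3): μ^(1)=5; μ^(2)=7/2; μ^(3)=-4

((0, 1, 0); (0, 1, 1); (3, 0, 0))


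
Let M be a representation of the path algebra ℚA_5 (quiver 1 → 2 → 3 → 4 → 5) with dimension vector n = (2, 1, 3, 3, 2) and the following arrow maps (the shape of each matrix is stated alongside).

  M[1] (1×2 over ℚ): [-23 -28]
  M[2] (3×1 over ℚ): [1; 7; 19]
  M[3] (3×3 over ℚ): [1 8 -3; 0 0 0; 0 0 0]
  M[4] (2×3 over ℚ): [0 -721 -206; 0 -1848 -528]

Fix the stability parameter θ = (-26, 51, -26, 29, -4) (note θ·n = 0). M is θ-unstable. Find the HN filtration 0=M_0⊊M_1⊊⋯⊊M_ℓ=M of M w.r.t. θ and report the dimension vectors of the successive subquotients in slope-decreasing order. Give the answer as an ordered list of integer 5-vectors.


Interval decomposition of M: I[1,1], I[1,3], I[3,3], I[3,4], I[4,4], I[4,5], I[5,5].
HN type (ℓ=4): μ^(1)=29; μ^(2)=25/2; μ^(3)=-4; μ^(4)=-26

((0, 0, 0, 2, 0); (0, 1, 1, 1, 1); (0, 0, 0, 0, 1); (2, 0, 2, 0, 0))


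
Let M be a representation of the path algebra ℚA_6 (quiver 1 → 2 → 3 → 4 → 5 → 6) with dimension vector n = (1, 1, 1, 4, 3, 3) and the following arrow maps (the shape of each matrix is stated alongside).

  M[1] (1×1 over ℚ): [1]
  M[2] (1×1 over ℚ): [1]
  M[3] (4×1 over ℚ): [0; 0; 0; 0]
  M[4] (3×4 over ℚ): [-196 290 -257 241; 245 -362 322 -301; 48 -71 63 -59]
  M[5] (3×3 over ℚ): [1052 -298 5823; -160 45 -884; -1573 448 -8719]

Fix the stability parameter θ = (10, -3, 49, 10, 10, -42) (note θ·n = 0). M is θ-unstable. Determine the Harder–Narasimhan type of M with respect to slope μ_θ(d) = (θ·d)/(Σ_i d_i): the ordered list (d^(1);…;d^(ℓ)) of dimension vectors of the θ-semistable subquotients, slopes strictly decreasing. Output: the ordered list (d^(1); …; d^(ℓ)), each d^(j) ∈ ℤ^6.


Interval decomposition of M: I[1,3], I[4,4], I[4,6]^3.
HN type (ℓ=4): μ^(1)=49; μ^(2)=10; μ^(3)=7/2; μ^(4)=-22/3

((0, 0, 1, 0, 0, 0); (0, 0, 0, 1, 0, 0); (1, 1, 0, 0, 0, 0); (0, 0, 0, 3, 3, 3))


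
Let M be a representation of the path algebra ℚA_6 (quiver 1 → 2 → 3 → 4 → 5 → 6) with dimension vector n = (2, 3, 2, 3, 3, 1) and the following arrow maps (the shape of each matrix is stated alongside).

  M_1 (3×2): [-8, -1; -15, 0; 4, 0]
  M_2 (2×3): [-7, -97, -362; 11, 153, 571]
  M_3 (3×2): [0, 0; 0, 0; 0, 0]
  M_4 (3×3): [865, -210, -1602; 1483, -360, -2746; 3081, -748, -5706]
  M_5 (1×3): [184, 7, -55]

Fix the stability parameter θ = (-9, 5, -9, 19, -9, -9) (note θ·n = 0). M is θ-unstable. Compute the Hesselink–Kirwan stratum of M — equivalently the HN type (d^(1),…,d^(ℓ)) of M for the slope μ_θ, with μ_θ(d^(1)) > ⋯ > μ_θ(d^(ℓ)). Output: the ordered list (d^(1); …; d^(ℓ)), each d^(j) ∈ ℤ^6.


Barcode: M ≅ I[1,2], I[1,3], I[2,3], I[4,5]^2, I[4,6]. HN layers by μ_θ (4 steps, strictly decreasing):
  μ^(1)=5; μ^(2)=1/3; μ^(3)=-2; μ^(4)=-9

((0, 1, 0, 2, 2, 0); (0, 0, 0, 1, 1, 1); (0, 2, 2, 0, 0, 0); (2, 0, 0, 0, 0, 0))


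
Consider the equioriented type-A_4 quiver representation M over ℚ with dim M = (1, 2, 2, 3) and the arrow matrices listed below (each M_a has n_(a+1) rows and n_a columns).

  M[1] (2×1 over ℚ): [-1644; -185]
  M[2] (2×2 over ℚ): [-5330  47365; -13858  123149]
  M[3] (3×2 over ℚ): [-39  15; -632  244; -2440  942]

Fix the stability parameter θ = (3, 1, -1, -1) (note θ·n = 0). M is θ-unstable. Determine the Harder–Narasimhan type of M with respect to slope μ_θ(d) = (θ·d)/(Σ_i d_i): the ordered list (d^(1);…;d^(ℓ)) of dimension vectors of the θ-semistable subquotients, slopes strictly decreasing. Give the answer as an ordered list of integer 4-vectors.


Interval decomposition of M: I[1,4], I[2,2], I[3,4], I[4,4].
HN type (ℓ=3): μ^(1)=1; μ^(2)=1/2; μ^(3)=-1

((0, 1, 0, 0); (1, 1, 1, 1); (0, 0, 1, 2))


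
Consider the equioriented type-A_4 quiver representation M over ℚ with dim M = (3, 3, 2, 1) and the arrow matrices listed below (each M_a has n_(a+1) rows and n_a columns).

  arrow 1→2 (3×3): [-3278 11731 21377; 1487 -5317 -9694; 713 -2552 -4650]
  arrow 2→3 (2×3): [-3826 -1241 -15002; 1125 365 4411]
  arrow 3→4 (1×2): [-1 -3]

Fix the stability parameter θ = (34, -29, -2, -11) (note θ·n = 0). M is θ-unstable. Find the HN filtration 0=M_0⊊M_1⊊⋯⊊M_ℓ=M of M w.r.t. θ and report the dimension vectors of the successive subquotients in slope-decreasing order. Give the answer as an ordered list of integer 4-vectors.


Barcode: M ≅ I[1,2], I[1,3], I[1,4]. HN layers by μ_θ (3 steps, strictly decreasing):
  μ^(1)=5/2; μ^(2)=1; μ^(3)=-2

((1, 1, 0, 0); (1, 1, 1, 0); (1, 1, 1, 1))


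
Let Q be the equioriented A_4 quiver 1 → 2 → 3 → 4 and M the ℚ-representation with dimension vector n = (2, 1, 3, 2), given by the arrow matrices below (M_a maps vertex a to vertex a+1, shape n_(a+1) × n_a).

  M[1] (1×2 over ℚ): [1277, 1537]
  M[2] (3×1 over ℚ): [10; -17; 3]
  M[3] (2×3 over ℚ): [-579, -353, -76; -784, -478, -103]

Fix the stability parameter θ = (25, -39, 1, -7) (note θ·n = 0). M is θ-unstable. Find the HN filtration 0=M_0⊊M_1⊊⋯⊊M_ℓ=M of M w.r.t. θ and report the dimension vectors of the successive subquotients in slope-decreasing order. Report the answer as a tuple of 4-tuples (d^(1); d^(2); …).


Interval decomposition of M: I[1,1], I[1,4], I[3,3], I[3,4].
HN type (ℓ=4): μ^(1)=25; μ^(2)=1; μ^(3)=-3; μ^(4)=-7

((1, 0, 0, 0); (0, 0, 1, 0); (0, 0, 2, 2); (1, 1, 0, 0))


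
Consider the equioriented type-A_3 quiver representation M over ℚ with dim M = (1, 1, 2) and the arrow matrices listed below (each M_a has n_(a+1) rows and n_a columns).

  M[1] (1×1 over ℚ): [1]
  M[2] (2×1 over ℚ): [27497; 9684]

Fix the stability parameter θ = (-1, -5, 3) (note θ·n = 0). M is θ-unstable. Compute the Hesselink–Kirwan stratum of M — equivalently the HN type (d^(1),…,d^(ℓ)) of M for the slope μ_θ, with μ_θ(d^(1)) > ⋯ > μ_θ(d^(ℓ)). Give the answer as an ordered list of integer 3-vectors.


Interval decomposition of M: I[1,3], I[3,3].
HN type (ℓ=2): μ^(1)=3; μ^(2)=-3

((0, 0, 2); (1, 1, 0))


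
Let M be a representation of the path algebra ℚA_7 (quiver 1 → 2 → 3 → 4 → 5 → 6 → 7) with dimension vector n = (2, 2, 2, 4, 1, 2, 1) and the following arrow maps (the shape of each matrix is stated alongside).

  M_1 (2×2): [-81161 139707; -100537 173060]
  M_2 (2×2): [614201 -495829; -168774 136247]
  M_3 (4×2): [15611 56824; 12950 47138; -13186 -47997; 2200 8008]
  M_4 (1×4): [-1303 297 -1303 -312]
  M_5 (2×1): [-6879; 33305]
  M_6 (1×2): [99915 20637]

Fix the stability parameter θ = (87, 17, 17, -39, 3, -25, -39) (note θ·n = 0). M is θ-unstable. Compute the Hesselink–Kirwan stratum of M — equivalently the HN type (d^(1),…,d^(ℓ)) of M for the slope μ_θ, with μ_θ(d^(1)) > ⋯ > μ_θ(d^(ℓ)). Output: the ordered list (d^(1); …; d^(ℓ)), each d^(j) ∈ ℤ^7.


Via rank(M_{q-1}∘⋯∘M_p): M ≅ I[1,4], I[1,6], I[4,4]^2, I[6,7].
μ_θ-semistable layers: μ^(1)=41/2; μ^(2)=10; μ^(3)=-32; μ^(4)=-39

((1, 1, 1, 1, 0, 0, 0); (1, 1, 1, 1, 1, 1, 0); (0, 0, 0, 0, 0, 1, 1); (0, 0, 0, 2, 0, 0, 0))


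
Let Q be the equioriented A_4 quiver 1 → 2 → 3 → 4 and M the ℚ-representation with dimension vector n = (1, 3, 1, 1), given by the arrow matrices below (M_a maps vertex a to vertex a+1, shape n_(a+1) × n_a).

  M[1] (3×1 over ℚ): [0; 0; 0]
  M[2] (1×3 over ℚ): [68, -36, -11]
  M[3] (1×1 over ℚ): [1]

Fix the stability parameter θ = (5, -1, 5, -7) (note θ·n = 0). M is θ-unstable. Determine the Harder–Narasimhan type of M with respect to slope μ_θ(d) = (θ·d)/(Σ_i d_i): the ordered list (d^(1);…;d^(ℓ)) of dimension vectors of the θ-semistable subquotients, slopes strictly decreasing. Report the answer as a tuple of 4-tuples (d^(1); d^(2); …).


Barcode: M ≅ I[1,1], I[2,2]^2, I[2,4]. HN layers by μ_θ (2 steps, strictly decreasing):
  μ^(1)=5; μ^(2)=-1

((1, 0, 0, 0); (0, 3, 1, 1))


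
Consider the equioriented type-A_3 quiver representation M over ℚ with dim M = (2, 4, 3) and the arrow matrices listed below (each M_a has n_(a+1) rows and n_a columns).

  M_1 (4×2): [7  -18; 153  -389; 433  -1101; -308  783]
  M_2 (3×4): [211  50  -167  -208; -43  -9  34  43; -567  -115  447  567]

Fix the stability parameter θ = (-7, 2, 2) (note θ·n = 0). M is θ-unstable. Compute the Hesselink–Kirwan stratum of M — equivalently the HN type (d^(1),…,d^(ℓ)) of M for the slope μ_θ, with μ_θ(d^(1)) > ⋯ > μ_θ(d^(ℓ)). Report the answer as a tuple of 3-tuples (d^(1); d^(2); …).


Barcode: M ≅ I[1,3]^2, I[2,2], I[2,3]. HN layers by μ_θ (2 steps, strictly decreasing):
  μ^(1)=2; μ^(2)=-7

((0, 4, 3); (2, 0, 0))
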